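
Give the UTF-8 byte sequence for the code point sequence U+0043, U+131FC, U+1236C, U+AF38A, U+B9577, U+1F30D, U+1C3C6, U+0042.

U+0043: 1-byte form → 43.
U+131FC: 4-byte form → F0 93 87 BC.
U+1236C: 4-byte form → F0 92 8D AC.
U+AF38A: 4-byte form → F2 AF 8E 8A.
U+B9577: 4-byte form → F2 B9 95 B7.
U+1F30D: 4-byte form → F0 9F 8C 8D.
U+1C3C6: 4-byte form → F0 9C 8F 86.
U+0042: 1-byte form → 42.
Concatenated (26 bytes): 43 F0 93 87 BC F0 92 8D AC F2 AF 8E 8A F2 B9 95 B7 F0 9F 8C 8D F0 9C 8F 86 42.

43 F0 93 87 BC F0 92 8D AC F2 AF 8E 8A F2 B9 95 B7 F0 9F 8C 8D F0 9C 8F 86 42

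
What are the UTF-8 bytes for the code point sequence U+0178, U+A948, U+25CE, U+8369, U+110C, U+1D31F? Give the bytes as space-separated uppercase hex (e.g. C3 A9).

C5 B8 EA A5 88 E2 97 8E E8 8D A9 E1 84 8C F0 9D 8C 9F

U+0178: 2-byte form → C5 B8.
U+A948: 3-byte form → EA A5 88.
U+25CE: 3-byte form → E2 97 8E.
U+8369: 3-byte form → E8 8D A9.
U+110C: 3-byte form → E1 84 8C.
U+1D31F: 4-byte form → F0 9D 8C 9F.
Concatenated (18 bytes): C5 B8 EA A5 88 E2 97 8E E8 8D A9 E1 84 8C F0 9D 8C 9F.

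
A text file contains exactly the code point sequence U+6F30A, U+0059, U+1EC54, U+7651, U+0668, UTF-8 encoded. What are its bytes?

U+6F30A: 4-byte form → F1 AF 8C 8A.
U+0059: 1-byte form → 59.
U+1EC54: 4-byte form → F0 9E B1 94.
U+7651: 3-byte form → E7 99 91.
U+0668: 2-byte form → D9 A8.
Concatenated (14 bytes): F1 AF 8C 8A 59 F0 9E B1 94 E7 99 91 D9 A8.

F1 AF 8C 8A 59 F0 9E B1 94 E7 99 91 D9 A8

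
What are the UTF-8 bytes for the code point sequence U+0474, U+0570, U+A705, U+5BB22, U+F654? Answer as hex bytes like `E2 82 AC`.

D1 B4 D5 B0 EA 9C 85 F1 9B AC A2 EF 99 94

U+0474: 2-byte form → D1 B4.
U+0570: 2-byte form → D5 B0.
U+A705: 3-byte form → EA 9C 85.
U+5BB22: 4-byte form → F1 9B AC A2.
U+F654: 3-byte form → EF 99 94.
Concatenated (14 bytes): D1 B4 D5 B0 EA 9C 85 F1 9B AC A2 EF 99 94.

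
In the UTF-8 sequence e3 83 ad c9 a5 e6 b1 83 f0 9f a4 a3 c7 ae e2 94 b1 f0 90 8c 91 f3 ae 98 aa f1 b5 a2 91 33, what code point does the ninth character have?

Offset 0: leading byte 0xE3 = 11100011 → 3-byte char #1 = E3 83 AD.
Offset 3: leading byte 0xC9 = 11001001 → 2-byte char #2 = C9 A5.
Offset 5: leading byte 0xE6 = 11100110 → 3-byte char #3 = E6 B1 83.
Offset 8: leading byte 0xF0 = 11110000 → 4-byte char #4 = F0 9F A4 A3.
Offset 12: leading byte 0xC7 = 11000111 → 2-byte char #5 = C7 AE.
Offset 14: leading byte 0xE2 = 11100010 → 3-byte char #6 = E2 94 B1.
Offset 17: leading byte 0xF0 = 11110000 → 4-byte char #7 = F0 90 8C 91.
Offset 21: leading byte 0xF3 = 11110011 → 4-byte char #8 = F3 AE 98 AA.
Offset 25: leading byte 0xF1 = 11110001 → 4-byte char #9 = F1 B5 A2 91.
Leading byte 0xF1 = 11110001 matches 11110xxx → 4-byte sequence.
Byte 1: 0xF1 = 11110001, payload 001 (3 bits).
Byte 2: 0xB5 = 10110101 (10xxxxxx ✓), payload 110101.
Byte 3: 0xA2 = 10100010 (10xxxxxx ✓), payload 100010.
Byte 4: 0x91 = 10010001 (10xxxxxx ✓), payload 010001.
Concatenate: 001110101100010010001 = 0x75891 (21 bits → U+75891).

U+75891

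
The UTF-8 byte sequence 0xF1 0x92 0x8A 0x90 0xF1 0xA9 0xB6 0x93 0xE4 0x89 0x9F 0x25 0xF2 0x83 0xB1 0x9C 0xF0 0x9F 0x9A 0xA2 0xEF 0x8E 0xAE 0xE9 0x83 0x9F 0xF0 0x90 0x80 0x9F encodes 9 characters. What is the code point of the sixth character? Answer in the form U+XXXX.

Offset 0: leading byte 0xF1 = 11110001 → 4-byte char #1 = F1 92 8A 90.
Offset 4: leading byte 0xF1 = 11110001 → 4-byte char #2 = F1 A9 B6 93.
Offset 8: leading byte 0xE4 = 11100100 → 3-byte char #3 = E4 89 9F.
Offset 11: leading byte 0x25 = 00100101 → 1-byte char #4 = 25.
Offset 12: leading byte 0xF2 = 11110010 → 4-byte char #5 = F2 83 B1 9C.
Offset 16: leading byte 0xF0 = 11110000 → 4-byte char #6 = F0 9F 9A A2.
Leading byte 0xF0 = 11110000 matches 11110xxx → 4-byte sequence.
Byte 1: 0xF0 = 11110000, payload 000 (3 bits).
Byte 2: 0x9F = 10011111 (10xxxxxx ✓), payload 011111.
Byte 3: 0x9A = 10011010 (10xxxxxx ✓), payload 011010.
Byte 4: 0xA2 = 10100010 (10xxxxxx ✓), payload 100010.
Concatenate: 000011111011010100010 = 0x1F6A2 (21 bits → U+1F6A2).

U+1F6A2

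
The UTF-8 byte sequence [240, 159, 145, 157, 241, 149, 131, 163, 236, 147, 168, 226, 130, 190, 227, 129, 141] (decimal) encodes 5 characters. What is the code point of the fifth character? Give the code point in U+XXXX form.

Offset 0: leading byte 0xF0 = 11110000 → 4-byte char #1 = F0 9F 91 9D.
Offset 4: leading byte 0xF1 = 11110001 → 4-byte char #2 = F1 95 83 A3.
Offset 8: leading byte 0xEC = 11101100 → 3-byte char #3 = EC 93 A8.
Offset 11: leading byte 0xE2 = 11100010 → 3-byte char #4 = E2 82 BE.
Offset 14: leading byte 0xE3 = 11100011 → 3-byte char #5 = E3 81 8D.
Leading byte 0xE3 = 11100011 matches 1110xxxx → 3-byte sequence.
Byte 1: 0xE3 = 11100011, payload 0011 (4 bits).
Byte 2: 0x81 = 10000001 (10xxxxxx ✓), payload 000001.
Byte 3: 0x8D = 10001101 (10xxxxxx ✓), payload 001101.
Concatenate: 0011000001001101 = 0x304D (16 bits → U+304D).

U+304D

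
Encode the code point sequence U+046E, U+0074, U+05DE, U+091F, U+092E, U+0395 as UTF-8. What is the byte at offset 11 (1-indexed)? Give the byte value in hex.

1-indexed offset 11 is 0-indexed offset 10.
U+046E → 2-byte form D1 AE at offsets 0–1.
U+0074 → 1-byte form 74 at offsets 2–2.
U+05DE → 2-byte form D7 9E at offsets 3–4.
U+091F → 3-byte form E0 A4 9F at offsets 5–7.
U+092E → 3-byte form E0 A4 AE at offsets 8–10.
Offset 10 falls in char 5's range; it's byte 3 of E0 A4 AE = 0xAE.

0xAE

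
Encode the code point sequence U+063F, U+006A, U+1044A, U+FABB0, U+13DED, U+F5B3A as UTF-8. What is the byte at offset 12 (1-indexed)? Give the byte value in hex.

0xF0

1-indexed offset 12 is 0-indexed offset 11.
U+063F → 2-byte form D8 BF at offsets 0–1.
U+006A → 1-byte form 6A at offsets 2–2.
U+1044A → 4-byte form F0 90 91 8A at offsets 3–6.
U+FABB0 → 4-byte form F3 BA AE B0 at offsets 7–10.
U+13DED → 4-byte form F0 93 B7 AD at offsets 11–14.
Offset 11 falls in char 5's range; it's byte 1 of F0 93 B7 AD = 0xF0.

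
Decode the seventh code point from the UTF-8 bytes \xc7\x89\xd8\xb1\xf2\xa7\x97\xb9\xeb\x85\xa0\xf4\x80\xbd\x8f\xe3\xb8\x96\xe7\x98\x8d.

U+760D

Offset 0: leading byte 0xC7 = 11000111 → 2-byte char #1 = C7 89.
Offset 2: leading byte 0xD8 = 11011000 → 2-byte char #2 = D8 B1.
Offset 4: leading byte 0xF2 = 11110010 → 4-byte char #3 = F2 A7 97 B9.
Offset 8: leading byte 0xEB = 11101011 → 3-byte char #4 = EB 85 A0.
Offset 11: leading byte 0xF4 = 11110100 → 4-byte char #5 = F4 80 BD 8F.
Offset 15: leading byte 0xE3 = 11100011 → 3-byte char #6 = E3 B8 96.
Offset 18: leading byte 0xE7 = 11100111 → 3-byte char #7 = E7 98 8D.
Leading byte 0xE7 = 11100111 matches 1110xxxx → 3-byte sequence.
Byte 1: 0xE7 = 11100111, payload 0111 (4 bits).
Byte 2: 0x98 = 10011000 (10xxxxxx ✓), payload 011000.
Byte 3: 0x8D = 10001101 (10xxxxxx ✓), payload 001101.
Concatenate: 0111011000001101 = 0x760D (16 bits → U+760D).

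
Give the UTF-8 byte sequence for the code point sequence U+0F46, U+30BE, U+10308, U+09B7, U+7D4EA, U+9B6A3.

E0 BD 86 E3 82 BE F0 90 8C 88 E0 A6 B7 F1 BD 93 AA F2 9B 9A A3

U+0F46: 3-byte form → E0 BD 86.
U+30BE: 3-byte form → E3 82 BE.
U+10308: 4-byte form → F0 90 8C 88.
U+09B7: 3-byte form → E0 A6 B7.
U+7D4EA: 4-byte form → F1 BD 93 AA.
U+9B6A3: 4-byte form → F2 9B 9A A3.
Concatenated (21 bytes): E0 BD 86 E3 82 BE F0 90 8C 88 E0 A6 B7 F1 BD 93 AA F2 9B 9A A3.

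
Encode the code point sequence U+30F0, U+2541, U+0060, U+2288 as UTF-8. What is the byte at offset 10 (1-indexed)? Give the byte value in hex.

0x88

1-indexed offset 10 is 0-indexed offset 9.
U+30F0 → 3-byte form E3 83 B0 at offsets 0–2.
U+2541 → 3-byte form E2 95 81 at offsets 3–5.
U+0060 → 1-byte form 60 at offsets 6–6.
U+2288 → 3-byte form E2 8A 88 at offsets 7–9.
Offset 9 falls in char 4's range; it's byte 3 of E2 8A 88 = 0x88.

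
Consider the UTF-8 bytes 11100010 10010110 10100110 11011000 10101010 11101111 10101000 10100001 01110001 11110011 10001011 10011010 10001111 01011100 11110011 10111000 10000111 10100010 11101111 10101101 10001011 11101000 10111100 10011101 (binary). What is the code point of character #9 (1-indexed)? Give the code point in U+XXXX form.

U+8F1D

Offset 0: leading byte 0xE2 = 11100010 → 3-byte char #1 = E2 96 A6.
Offset 3: leading byte 0xD8 = 11011000 → 2-byte char #2 = D8 AA.
Offset 5: leading byte 0xEF = 11101111 → 3-byte char #3 = EF A8 A1.
Offset 8: leading byte 0x71 = 01110001 → 1-byte char #4 = 71.
Offset 9: leading byte 0xF3 = 11110011 → 4-byte char #5 = F3 8B 9A 8F.
Offset 13: leading byte 0x5C = 01011100 → 1-byte char #6 = 5C.
Offset 14: leading byte 0xF3 = 11110011 → 4-byte char #7 = F3 B8 87 A2.
Offset 18: leading byte 0xEF = 11101111 → 3-byte char #8 = EF AD 8B.
Offset 21: leading byte 0xE8 = 11101000 → 3-byte char #9 = E8 BC 9D.
Leading byte 0xE8 = 11101000 matches 1110xxxx → 3-byte sequence.
Byte 1: 0xE8 = 11101000, payload 1000 (4 bits).
Byte 2: 0xBC = 10111100 (10xxxxxx ✓), payload 111100.
Byte 3: 0x9D = 10011101 (10xxxxxx ✓), payload 011101.
Concatenate: 1000111100011101 = 0x8F1D (16 bits → U+8F1D).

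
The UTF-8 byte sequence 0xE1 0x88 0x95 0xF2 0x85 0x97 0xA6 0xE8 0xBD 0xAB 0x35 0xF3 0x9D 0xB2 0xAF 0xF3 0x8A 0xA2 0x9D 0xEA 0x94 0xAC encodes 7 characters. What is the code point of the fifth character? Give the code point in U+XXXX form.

U+DDCAF

Offset 0: leading byte 0xE1 = 11100001 → 3-byte char #1 = E1 88 95.
Offset 3: leading byte 0xF2 = 11110010 → 4-byte char #2 = F2 85 97 A6.
Offset 7: leading byte 0xE8 = 11101000 → 3-byte char #3 = E8 BD AB.
Offset 10: leading byte 0x35 = 00110101 → 1-byte char #4 = 35.
Offset 11: leading byte 0xF3 = 11110011 → 4-byte char #5 = F3 9D B2 AF.
Leading byte 0xF3 = 11110011 matches 11110xxx → 4-byte sequence.
Byte 1: 0xF3 = 11110011, payload 011 (3 bits).
Byte 2: 0x9D = 10011101 (10xxxxxx ✓), payload 011101.
Byte 3: 0xB2 = 10110010 (10xxxxxx ✓), payload 110010.
Byte 4: 0xAF = 10101111 (10xxxxxx ✓), payload 101111.
Concatenate: 011011101110010101111 = 0xDDCAF (21 bits → U+DDCAF).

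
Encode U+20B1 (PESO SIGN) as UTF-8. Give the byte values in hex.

E2 82 B1

U+20B1 = 0x20B1 = 8369 decimal. In range U+0800–U+FFFF → 3-byte form: 1110xxxx 10xxxxxx 10xxxxxx.
Binary (16 bits): 0010000010110001.
Split 4+6+6: 0010 | 000010 | 110001.
Byte 1: 11100010 = 0xE2.
Byte 2: 10000010 = 0x82.
Byte 3: 10110001 = 0xB1.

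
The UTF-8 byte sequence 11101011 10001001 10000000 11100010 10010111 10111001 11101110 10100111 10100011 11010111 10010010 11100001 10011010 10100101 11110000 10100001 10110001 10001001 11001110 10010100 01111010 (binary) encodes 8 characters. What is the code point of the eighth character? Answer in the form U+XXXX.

Offset 0: leading byte 0xEB = 11101011 → 3-byte char #1 = EB 89 80.
Offset 3: leading byte 0xE2 = 11100010 → 3-byte char #2 = E2 97 B9.
Offset 6: leading byte 0xEE = 11101110 → 3-byte char #3 = EE A7 A3.
Offset 9: leading byte 0xD7 = 11010111 → 2-byte char #4 = D7 92.
Offset 11: leading byte 0xE1 = 11100001 → 3-byte char #5 = E1 9A A5.
Offset 14: leading byte 0xF0 = 11110000 → 4-byte char #6 = F0 A1 B1 89.
Offset 18: leading byte 0xCE = 11001110 → 2-byte char #7 = CE 94.
Offset 20: leading byte 0x7A = 01111010 → 1-byte char #8 = 7A.
Leading byte 0x7A = 01111010 matches 0xxxxxxx → 1-byte sequence.
Byte 1: 0x7A = 01111010, payload 1111010 (7 bits).
Concatenate: 1111010 = 0x7A (7 bits → U+007A).

U+007A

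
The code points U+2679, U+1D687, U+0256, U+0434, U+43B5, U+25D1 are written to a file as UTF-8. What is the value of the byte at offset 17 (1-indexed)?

1-indexed offset 17 is 0-indexed offset 16.
U+2679 → 3-byte form E2 99 B9 at offsets 0–2.
U+1D687 → 4-byte form F0 9D 9A 87 at offsets 3–6.
U+0256 → 2-byte form C9 96 at offsets 7–8.
U+0434 → 2-byte form D0 B4 at offsets 9–10.
U+43B5 → 3-byte form E4 8E B5 at offsets 11–13.
U+25D1 → 3-byte form E2 97 91 at offsets 14–16.
Offset 16 falls in char 6's range; it's byte 3 of E2 97 91 = 0x91.

0x91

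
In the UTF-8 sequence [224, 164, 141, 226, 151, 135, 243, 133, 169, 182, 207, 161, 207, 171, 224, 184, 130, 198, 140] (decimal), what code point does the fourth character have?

U+03E1

Offset 0: leading byte 0xE0 = 11100000 → 3-byte char #1 = E0 A4 8D.
Offset 3: leading byte 0xE2 = 11100010 → 3-byte char #2 = E2 97 87.
Offset 6: leading byte 0xF3 = 11110011 → 4-byte char #3 = F3 85 A9 B6.
Offset 10: leading byte 0xCF = 11001111 → 2-byte char #4 = CF A1.
Leading byte 0xCF = 11001111 matches 110xxxxx → 2-byte sequence.
Byte 1: 0xCF = 11001111, payload 01111 (5 bits).
Byte 2: 0xA1 = 10100001 (10xxxxxx ✓), payload 100001.
Concatenate: 01111100001 = 0x3E1 (11 bits → U+03E1).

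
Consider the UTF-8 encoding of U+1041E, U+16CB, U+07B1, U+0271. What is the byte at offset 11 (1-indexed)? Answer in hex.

0xB1

1-indexed offset 11 is 0-indexed offset 10.
U+1041E → 4-byte form F0 90 90 9E at offsets 0–3.
U+16CB → 3-byte form E1 9B 8B at offsets 4–6.
U+07B1 → 2-byte form DE B1 at offsets 7–8.
U+0271 → 2-byte form C9 B1 at offsets 9–10.
Offset 10 falls in char 4's range; it's byte 2 of C9 B1 = 0xB1.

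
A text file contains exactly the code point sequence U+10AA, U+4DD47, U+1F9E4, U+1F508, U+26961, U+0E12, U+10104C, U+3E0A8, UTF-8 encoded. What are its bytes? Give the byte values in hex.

U+10AA: 3-byte form → E1 82 AA.
U+4DD47: 4-byte form → F1 8D B5 87.
U+1F9E4: 4-byte form → F0 9F A7 A4.
U+1F508: 4-byte form → F0 9F 94 88.
U+26961: 4-byte form → F0 A6 A5 A1.
U+0E12: 3-byte form → E0 B8 92.
U+10104C: 4-byte form → F4 81 81 8C.
U+3E0A8: 4-byte form → F0 BE 82 A8.
Concatenated (30 bytes): E1 82 AA F1 8D B5 87 F0 9F A7 A4 F0 9F 94 88 F0 A6 A5 A1 E0 B8 92 F4 81 81 8C F0 BE 82 A8.

E1 82 AA F1 8D B5 87 F0 9F A7 A4 F0 9F 94 88 F0 A6 A5 A1 E0 B8 92 F4 81 81 8C F0 BE 82 A8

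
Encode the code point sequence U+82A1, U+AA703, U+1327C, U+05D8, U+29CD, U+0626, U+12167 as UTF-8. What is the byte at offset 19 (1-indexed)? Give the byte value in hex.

1-indexed offset 19 is 0-indexed offset 18.
U+82A1 → 3-byte form E8 8A A1 at offsets 0–2.
U+AA703 → 4-byte form F2 AA 9C 83 at offsets 3–6.
U+1327C → 4-byte form F0 93 89 BC at offsets 7–10.
U+05D8 → 2-byte form D7 98 at offsets 11–12.
U+29CD → 3-byte form E2 A7 8D at offsets 13–15.
U+0626 → 2-byte form D8 A6 at offsets 16–17.
U+12167 → 4-byte form F0 92 85 A7 at offsets 18–21.
Offset 18 falls in char 7's range; it's byte 1 of F0 92 85 A7 = 0xF0.

0xF0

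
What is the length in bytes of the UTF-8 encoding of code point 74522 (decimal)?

U+1231A = 0x1231A. UTF-8 uses 1 byte below 0x80, 2 below 0x800, 3 below 0x10000, 4 up to 0x10FFFF. 0x1231A is in U+10000–U+10FFFF → 4 bytes.

4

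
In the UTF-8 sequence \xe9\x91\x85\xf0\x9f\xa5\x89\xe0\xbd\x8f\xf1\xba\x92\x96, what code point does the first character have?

Offset 0: leading byte 0xE9 = 11101001 → 3-byte char #1 = E9 91 85.
Leading byte 0xE9 = 11101001 matches 1110xxxx → 3-byte sequence.
Byte 1: 0xE9 = 11101001, payload 1001 (4 bits).
Byte 2: 0x91 = 10010001 (10xxxxxx ✓), payload 010001.
Byte 3: 0x85 = 10000101 (10xxxxxx ✓), payload 000101.
Concatenate: 1001010001000101 = 0x9445 (16 bits → U+9445).

U+9445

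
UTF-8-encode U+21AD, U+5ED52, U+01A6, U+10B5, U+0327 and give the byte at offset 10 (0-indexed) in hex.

U+21AD → 3-byte form E2 86 AD at offsets 0–2.
U+5ED52 → 4-byte form F1 9E B5 92 at offsets 3–6.
U+01A6 → 2-byte form C6 A6 at offsets 7–8.
U+10B5 → 3-byte form E1 82 B5 at offsets 9–11.
Offset 10 falls in char 4's range; it's byte 2 of E1 82 B5 = 0x82.

0x82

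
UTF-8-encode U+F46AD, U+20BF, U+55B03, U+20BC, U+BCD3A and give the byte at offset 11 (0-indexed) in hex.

0xE2

U+F46AD → 4-byte form F3 B4 9A AD at offsets 0–3.
U+20BF → 3-byte form E2 82 BF at offsets 4–6.
U+55B03 → 4-byte form F1 95 AC 83 at offsets 7–10.
U+20BC → 3-byte form E2 82 BC at offsets 11–13.
Offset 11 falls in char 4's range; it's byte 1 of E2 82 BC = 0xE2.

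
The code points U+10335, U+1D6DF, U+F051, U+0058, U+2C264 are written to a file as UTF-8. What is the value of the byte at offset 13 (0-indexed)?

U+10335 → 4-byte form F0 90 8C B5 at offsets 0–3.
U+1D6DF → 4-byte form F0 9D 9B 9F at offsets 4–7.
U+F051 → 3-byte form EF 81 91 at offsets 8–10.
U+0058 → 1-byte form 58 at offsets 11–11.
U+2C264 → 4-byte form F0 AC 89 A4 at offsets 12–15.
Offset 13 falls in char 5's range; it's byte 2 of F0 AC 89 A4 = 0xAC.

0xAC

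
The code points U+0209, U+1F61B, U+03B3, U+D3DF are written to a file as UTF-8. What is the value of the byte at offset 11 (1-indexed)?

0x9F

1-indexed offset 11 is 0-indexed offset 10.
U+0209 → 2-byte form C8 89 at offsets 0–1.
U+1F61B → 4-byte form F0 9F 98 9B at offsets 2–5.
U+03B3 → 2-byte form CE B3 at offsets 6–7.
U+D3DF → 3-byte form ED 8F 9F at offsets 8–10.
Offset 10 falls in char 4's range; it's byte 3 of ED 8F 9F = 0x9F.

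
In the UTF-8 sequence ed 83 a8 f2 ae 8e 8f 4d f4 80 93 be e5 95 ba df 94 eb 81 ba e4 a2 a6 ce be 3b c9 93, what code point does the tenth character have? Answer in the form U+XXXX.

Offset 0: leading byte 0xED = 11101101 → 3-byte char #1 = ED 83 A8.
Offset 3: leading byte 0xF2 = 11110010 → 4-byte char #2 = F2 AE 8E 8F.
Offset 7: leading byte 0x4D = 01001101 → 1-byte char #3 = 4D.
Offset 8: leading byte 0xF4 = 11110100 → 4-byte char #4 = F4 80 93 BE.
Offset 12: leading byte 0xE5 = 11100101 → 3-byte char #5 = E5 95 BA.
Offset 15: leading byte 0xDF = 11011111 → 2-byte char #6 = DF 94.
Offset 17: leading byte 0xEB = 11101011 → 3-byte char #7 = EB 81 BA.
Offset 20: leading byte 0xE4 = 11100100 → 3-byte char #8 = E4 A2 A6.
Offset 23: leading byte 0xCE = 11001110 → 2-byte char #9 = CE BE.
Offset 25: leading byte 0x3B = 00111011 → 1-byte char #10 = 3B.
Leading byte 0x3B = 00111011 matches 0xxxxxxx → 1-byte sequence.
Byte 1: 0x3B = 00111011, payload 0111011 (7 bits).
Concatenate: 0111011 = 0x3B (7 bits → U+003B).

U+003B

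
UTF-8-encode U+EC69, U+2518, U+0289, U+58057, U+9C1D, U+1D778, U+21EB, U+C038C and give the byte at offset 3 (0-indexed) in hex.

0xE2

U+EC69 → 3-byte form EE B1 A9 at offsets 0–2.
U+2518 → 3-byte form E2 94 98 at offsets 3–5.
Offset 3 falls in char 2's range; it's byte 1 of E2 94 98 = 0xE2.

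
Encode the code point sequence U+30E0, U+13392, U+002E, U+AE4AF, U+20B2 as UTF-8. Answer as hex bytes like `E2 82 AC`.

E3 83 A0 F0 93 8E 92 2E F2 AE 92 AF E2 82 B2

U+30E0: 3-byte form → E3 83 A0.
U+13392: 4-byte form → F0 93 8E 92.
U+002E: 1-byte form → 2E.
U+AE4AF: 4-byte form → F2 AE 92 AF.
U+20B2: 3-byte form → E2 82 B2.
Concatenated (15 bytes): E3 83 A0 F0 93 8E 92 2E F2 AE 92 AF E2 82 B2.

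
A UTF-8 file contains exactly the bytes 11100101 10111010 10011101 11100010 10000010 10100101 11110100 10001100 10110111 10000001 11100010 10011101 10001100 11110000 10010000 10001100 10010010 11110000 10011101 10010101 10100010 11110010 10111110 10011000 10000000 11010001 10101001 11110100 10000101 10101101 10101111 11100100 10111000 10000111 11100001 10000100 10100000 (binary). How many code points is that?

11

Byte at offset 0: 0xE5 = 11100101 → 3-byte char (#1). Advance 3.
Byte at offset 3: 0xE2 = 11100010 → 3-byte char (#2). Advance 3.
Byte at offset 6: 0xF4 = 11110100 → 4-byte char (#3). Advance 4.
Byte at offset 10: 0xE2 = 11100010 → 3-byte char (#4). Advance 3.
Byte at offset 13: 0xF0 = 11110000 → 4-byte char (#5). Advance 4.
Byte at offset 17: 0xF0 = 11110000 → 4-byte char (#6). Advance 4.
Byte at offset 21: 0xF2 = 11110010 → 4-byte char (#7). Advance 4.
Byte at offset 25: 0xD1 = 11010001 → 2-byte char (#8). Advance 2.
Byte at offset 27: 0xF4 = 11110100 → 4-byte char (#9). Advance 4.
Byte at offset 31: 0xE4 = 11100100 → 3-byte char (#10). Advance 3.
Byte at offset 34: 0xE1 = 11100001 → 3-byte char (#11). Advance 3.
Reached end at offset 37 after 11 code points.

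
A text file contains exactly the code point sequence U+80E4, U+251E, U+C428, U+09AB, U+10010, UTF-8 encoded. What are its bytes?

U+80E4: 3-byte form → E8 83 A4.
U+251E: 3-byte form → E2 94 9E.
U+C428: 3-byte form → EC 90 A8.
U+09AB: 3-byte form → E0 A6 AB.
U+10010: 4-byte form → F0 90 80 90.
Concatenated (16 bytes): E8 83 A4 E2 94 9E EC 90 A8 E0 A6 AB F0 90 80 90.

E8 83 A4 E2 94 9E EC 90 A8 E0 A6 AB F0 90 80 90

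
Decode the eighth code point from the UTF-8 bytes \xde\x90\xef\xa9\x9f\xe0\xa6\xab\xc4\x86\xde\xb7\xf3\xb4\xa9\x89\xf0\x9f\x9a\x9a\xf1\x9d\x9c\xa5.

U+5D725

Offset 0: leading byte 0xDE = 11011110 → 2-byte char #1 = DE 90.
Offset 2: leading byte 0xEF = 11101111 → 3-byte char #2 = EF A9 9F.
Offset 5: leading byte 0xE0 = 11100000 → 3-byte char #3 = E0 A6 AB.
Offset 8: leading byte 0xC4 = 11000100 → 2-byte char #4 = C4 86.
Offset 10: leading byte 0xDE = 11011110 → 2-byte char #5 = DE B7.
Offset 12: leading byte 0xF3 = 11110011 → 4-byte char #6 = F3 B4 A9 89.
Offset 16: leading byte 0xF0 = 11110000 → 4-byte char #7 = F0 9F 9A 9A.
Offset 20: leading byte 0xF1 = 11110001 → 4-byte char #8 = F1 9D 9C A5.
Leading byte 0xF1 = 11110001 matches 11110xxx → 4-byte sequence.
Byte 1: 0xF1 = 11110001, payload 001 (3 bits).
Byte 2: 0x9D = 10011101 (10xxxxxx ✓), payload 011101.
Byte 3: 0x9C = 10011100 (10xxxxxx ✓), payload 011100.
Byte 4: 0xA5 = 10100101 (10xxxxxx ✓), payload 100101.
Concatenate: 001011101011100100101 = 0x5D725 (21 bits → U+5D725).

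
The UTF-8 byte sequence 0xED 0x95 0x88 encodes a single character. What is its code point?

U+D548

Leading byte 0xED = 11101101 matches 1110xxxx → 3-byte sequence.
Byte 1: 0xED = 11101101, payload 1101 (4 bits).
Byte 2: 0x95 = 10010101 (10xxxxxx ✓), payload 010101.
Byte 3: 0x88 = 10001000 (10xxxxxx ✓), payload 001000.
Concatenate: 1101010101001000 = 0xD548 (16 bits → U+D548).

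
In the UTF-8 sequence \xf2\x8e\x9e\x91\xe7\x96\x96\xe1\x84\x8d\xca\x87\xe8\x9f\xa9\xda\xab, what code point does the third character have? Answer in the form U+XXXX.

U+110D

Offset 0: leading byte 0xF2 = 11110010 → 4-byte char #1 = F2 8E 9E 91.
Offset 4: leading byte 0xE7 = 11100111 → 3-byte char #2 = E7 96 96.
Offset 7: leading byte 0xE1 = 11100001 → 3-byte char #3 = E1 84 8D.
Leading byte 0xE1 = 11100001 matches 1110xxxx → 3-byte sequence.
Byte 1: 0xE1 = 11100001, payload 0001 (4 bits).
Byte 2: 0x84 = 10000100 (10xxxxxx ✓), payload 000100.
Byte 3: 0x8D = 10001101 (10xxxxxx ✓), payload 001101.
Concatenate: 0001000100001101 = 0x110D (16 bits → U+110D).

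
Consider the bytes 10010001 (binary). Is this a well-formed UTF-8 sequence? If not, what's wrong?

invalid (continuation byte with no leading byte)

Byte 0x91 = 10010001 has the form 10xxxxxx — a continuation byte — but there is no preceding leading byte.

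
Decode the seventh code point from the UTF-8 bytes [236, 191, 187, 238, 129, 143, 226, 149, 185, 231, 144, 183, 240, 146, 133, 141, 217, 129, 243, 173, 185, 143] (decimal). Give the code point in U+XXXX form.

U+EDE4F

Offset 0: leading byte 0xEC = 11101100 → 3-byte char #1 = EC BF BB.
Offset 3: leading byte 0xEE = 11101110 → 3-byte char #2 = EE 81 8F.
Offset 6: leading byte 0xE2 = 11100010 → 3-byte char #3 = E2 95 B9.
Offset 9: leading byte 0xE7 = 11100111 → 3-byte char #4 = E7 90 B7.
Offset 12: leading byte 0xF0 = 11110000 → 4-byte char #5 = F0 92 85 8D.
Offset 16: leading byte 0xD9 = 11011001 → 2-byte char #6 = D9 81.
Offset 18: leading byte 0xF3 = 11110011 → 4-byte char #7 = F3 AD B9 8F.
Leading byte 0xF3 = 11110011 matches 11110xxx → 4-byte sequence.
Byte 1: 0xF3 = 11110011, payload 011 (3 bits).
Byte 2: 0xAD = 10101101 (10xxxxxx ✓), payload 101101.
Byte 3: 0xB9 = 10111001 (10xxxxxx ✓), payload 111001.
Byte 4: 0x8F = 10001111 (10xxxxxx ✓), payload 001111.
Concatenate: 011101101111001001111 = 0xEDE4F (21 bits → U+EDE4F).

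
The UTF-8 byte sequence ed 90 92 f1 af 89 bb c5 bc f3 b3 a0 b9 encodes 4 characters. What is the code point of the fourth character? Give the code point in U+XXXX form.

Offset 0: leading byte 0xED = 11101101 → 3-byte char #1 = ED 90 92.
Offset 3: leading byte 0xF1 = 11110001 → 4-byte char #2 = F1 AF 89 BB.
Offset 7: leading byte 0xC5 = 11000101 → 2-byte char #3 = C5 BC.
Offset 9: leading byte 0xF3 = 11110011 → 4-byte char #4 = F3 B3 A0 B9.
Leading byte 0xF3 = 11110011 matches 11110xxx → 4-byte sequence.
Byte 1: 0xF3 = 11110011, payload 011 (3 bits).
Byte 2: 0xB3 = 10110011 (10xxxxxx ✓), payload 110011.
Byte 3: 0xA0 = 10100000 (10xxxxxx ✓), payload 100000.
Byte 4: 0xB9 = 10111001 (10xxxxxx ✓), payload 111001.
Concatenate: 011110011100000111001 = 0xF3839 (21 bits → U+F3839).

U+F3839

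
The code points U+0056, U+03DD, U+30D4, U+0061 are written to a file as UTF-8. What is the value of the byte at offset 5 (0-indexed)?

0x94

U+0056 → 1-byte form 56 at offsets 0–0.
U+03DD → 2-byte form CF 9D at offsets 1–2.
U+30D4 → 3-byte form E3 83 94 at offsets 3–5.
Offset 5 falls in char 3's range; it's byte 3 of E3 83 94 = 0x94.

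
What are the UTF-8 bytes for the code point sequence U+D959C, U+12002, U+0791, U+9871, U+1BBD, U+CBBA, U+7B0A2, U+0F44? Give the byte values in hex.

F3 99 96 9C F0 92 80 82 DE 91 E9 A1 B1 E1 AE BD EC AE BA F1 BB 82 A2 E0 BD 84

U+D959C: 4-byte form → F3 99 96 9C.
U+12002: 4-byte form → F0 92 80 82.
U+0791: 2-byte form → DE 91.
U+9871: 3-byte form → E9 A1 B1.
U+1BBD: 3-byte form → E1 AE BD.
U+CBBA: 3-byte form → EC AE BA.
U+7B0A2: 4-byte form → F1 BB 82 A2.
U+0F44: 3-byte form → E0 BD 84.
Concatenated (26 bytes): F3 99 96 9C F0 92 80 82 DE 91 E9 A1 B1 E1 AE BD EC AE BA F1 BB 82 A2 E0 BD 84.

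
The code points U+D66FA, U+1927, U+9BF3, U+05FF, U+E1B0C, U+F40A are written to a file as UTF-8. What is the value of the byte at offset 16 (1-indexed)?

1-indexed offset 16 is 0-indexed offset 15.
U+D66FA → 4-byte form F3 96 9B BA at offsets 0–3.
U+1927 → 3-byte form E1 A4 A7 at offsets 4–6.
U+9BF3 → 3-byte form E9 AF B3 at offsets 7–9.
U+05FF → 2-byte form D7 BF at offsets 10–11.
U+E1B0C → 4-byte form F3 A1 AC 8C at offsets 12–15.
Offset 15 falls in char 5's range; it's byte 4 of F3 A1 AC 8C = 0x8C.

0x8C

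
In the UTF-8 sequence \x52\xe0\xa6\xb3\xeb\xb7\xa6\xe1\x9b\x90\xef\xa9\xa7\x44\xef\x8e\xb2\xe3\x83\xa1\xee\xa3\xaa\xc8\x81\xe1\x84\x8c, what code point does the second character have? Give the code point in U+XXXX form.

Offset 0: leading byte 0x52 = 01010010 → 1-byte char #1 = 52.
Offset 1: leading byte 0xE0 = 11100000 → 3-byte char #2 = E0 A6 B3.
Leading byte 0xE0 = 11100000 matches 1110xxxx → 3-byte sequence.
Byte 1: 0xE0 = 11100000, payload 0000 (4 bits).
Byte 2: 0xA6 = 10100110 (10xxxxxx ✓), payload 100110.
Byte 3: 0xB3 = 10110011 (10xxxxxx ✓), payload 110011.
Concatenate: 0000100110110011 = 0x9B3 (16 bits → U+09B3).

U+09B3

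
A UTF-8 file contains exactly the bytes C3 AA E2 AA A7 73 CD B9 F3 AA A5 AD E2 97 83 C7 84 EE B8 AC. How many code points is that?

8

Byte at offset 0: 0xC3 = 11000011 → 2-byte char (#1). Advance 2.
Byte at offset 2: 0xE2 = 11100010 → 3-byte char (#2). Advance 3.
Byte at offset 5: 0x73 = 01110011 → 1-byte char (#3). Advance 1.
Byte at offset 6: 0xCD = 11001101 → 2-byte char (#4). Advance 2.
Byte at offset 8: 0xF3 = 11110011 → 4-byte char (#5). Advance 4.
Byte at offset 12: 0xE2 = 11100010 → 3-byte char (#6). Advance 3.
Byte at offset 15: 0xC7 = 11000111 → 2-byte char (#7). Advance 2.
Byte at offset 17: 0xEE = 11101110 → 3-byte char (#8). Advance 3.
Reached end at offset 20 after 8 code points.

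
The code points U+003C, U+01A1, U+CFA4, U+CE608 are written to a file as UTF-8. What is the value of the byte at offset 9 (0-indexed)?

0x88

U+003C → 1-byte form 3C at offsets 0–0.
U+01A1 → 2-byte form C6 A1 at offsets 1–2.
U+CFA4 → 3-byte form EC BE A4 at offsets 3–5.
U+CE608 → 4-byte form F3 8E 98 88 at offsets 6–9.
Offset 9 falls in char 4's range; it's byte 4 of F3 8E 98 88 = 0x88.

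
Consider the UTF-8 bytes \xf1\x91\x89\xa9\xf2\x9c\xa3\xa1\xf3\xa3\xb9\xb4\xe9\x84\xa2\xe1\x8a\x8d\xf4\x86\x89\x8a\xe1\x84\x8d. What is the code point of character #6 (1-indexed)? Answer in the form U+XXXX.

Offset 0: leading byte 0xF1 = 11110001 → 4-byte char #1 = F1 91 89 A9.
Offset 4: leading byte 0xF2 = 11110010 → 4-byte char #2 = F2 9C A3 A1.
Offset 8: leading byte 0xF3 = 11110011 → 4-byte char #3 = F3 A3 B9 B4.
Offset 12: leading byte 0xE9 = 11101001 → 3-byte char #4 = E9 84 A2.
Offset 15: leading byte 0xE1 = 11100001 → 3-byte char #5 = E1 8A 8D.
Offset 18: leading byte 0xF4 = 11110100 → 4-byte char #6 = F4 86 89 8A.
Leading byte 0xF4 = 11110100 matches 11110xxx → 4-byte sequence.
Byte 1: 0xF4 = 11110100, payload 100 (3 bits).
Byte 2: 0x86 = 10000110 (10xxxxxx ✓), payload 000110.
Byte 3: 0x89 = 10001001 (10xxxxxx ✓), payload 001001.
Byte 4: 0x8A = 10001010 (10xxxxxx ✓), payload 001010.
Concatenate: 100000110001001001010 = 0x10624A (21 bits → U+10624A).

U+10624A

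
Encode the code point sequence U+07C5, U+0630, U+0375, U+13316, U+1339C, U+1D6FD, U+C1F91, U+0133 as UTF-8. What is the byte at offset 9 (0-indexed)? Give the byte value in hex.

0x96

U+07C5 → 2-byte form DF 85 at offsets 0–1.
U+0630 → 2-byte form D8 B0 at offsets 2–3.
U+0375 → 2-byte form CD B5 at offsets 4–5.
U+13316 → 4-byte form F0 93 8C 96 at offsets 6–9.
Offset 9 falls in char 4's range; it's byte 4 of F0 93 8C 96 = 0x96.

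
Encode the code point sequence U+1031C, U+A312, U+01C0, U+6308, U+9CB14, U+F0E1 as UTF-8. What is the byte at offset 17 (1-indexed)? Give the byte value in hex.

1-indexed offset 17 is 0-indexed offset 16.
U+1031C → 4-byte form F0 90 8C 9C at offsets 0–3.
U+A312 → 3-byte form EA 8C 92 at offsets 4–6.
U+01C0 → 2-byte form C7 80 at offsets 7–8.
U+6308 → 3-byte form E6 8C 88 at offsets 9–11.
U+9CB14 → 4-byte form F2 9C AC 94 at offsets 12–15.
U+F0E1 → 3-byte form EF 83 A1 at offsets 16–18.
Offset 16 falls in char 6's range; it's byte 1 of EF 83 A1 = 0xEF.

0xEF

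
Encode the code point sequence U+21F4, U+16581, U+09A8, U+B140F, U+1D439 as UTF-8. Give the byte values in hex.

U+21F4: 3-byte form → E2 87 B4.
U+16581: 4-byte form → F0 96 96 81.
U+09A8: 3-byte form → E0 A6 A8.
U+B140F: 4-byte form → F2 B1 90 8F.
U+1D439: 4-byte form → F0 9D 90 B9.
Concatenated (18 bytes): E2 87 B4 F0 96 96 81 E0 A6 A8 F2 B1 90 8F F0 9D 90 B9.

E2 87 B4 F0 96 96 81 E0 A6 A8 F2 B1 90 8F F0 9D 90 B9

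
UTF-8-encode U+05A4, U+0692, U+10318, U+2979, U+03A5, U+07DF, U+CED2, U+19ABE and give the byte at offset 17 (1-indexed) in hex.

1-indexed offset 17 is 0-indexed offset 16.
U+05A4 → 2-byte form D6 A4 at offsets 0–1.
U+0692 → 2-byte form DA 92 at offsets 2–3.
U+10318 → 4-byte form F0 90 8C 98 at offsets 4–7.
U+2979 → 3-byte form E2 A5 B9 at offsets 8–10.
U+03A5 → 2-byte form CE A5 at offsets 11–12.
U+07DF → 2-byte form DF 9F at offsets 13–14.
U+CED2 → 3-byte form EC BB 92 at offsets 15–17.
Offset 16 falls in char 7's range; it's byte 2 of EC BB 92 = 0xBB.

0xBB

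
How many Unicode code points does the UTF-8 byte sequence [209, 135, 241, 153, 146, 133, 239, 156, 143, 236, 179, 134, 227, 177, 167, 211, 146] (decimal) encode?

Byte at offset 0: 0xD1 = 11010001 → 2-byte char (#1). Advance 2.
Byte at offset 2: 0xF1 = 11110001 → 4-byte char (#2). Advance 4.
Byte at offset 6: 0xEF = 11101111 → 3-byte char (#3). Advance 3.
Byte at offset 9: 0xEC = 11101100 → 3-byte char (#4). Advance 3.
Byte at offset 12: 0xE3 = 11100011 → 3-byte char (#5). Advance 3.
Byte at offset 15: 0xD3 = 11010011 → 2-byte char (#6). Advance 2.
Reached end at offset 17 after 6 code points.

6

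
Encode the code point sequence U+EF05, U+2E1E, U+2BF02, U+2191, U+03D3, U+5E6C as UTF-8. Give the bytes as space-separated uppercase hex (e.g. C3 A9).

U+EF05: 3-byte form → EE BC 85.
U+2E1E: 3-byte form → E2 B8 9E.
U+2BF02: 4-byte form → F0 AB BC 82.
U+2191: 3-byte form → E2 86 91.
U+03D3: 2-byte form → CF 93.
U+5E6C: 3-byte form → E5 B9 AC.
Concatenated (18 bytes): EE BC 85 E2 B8 9E F0 AB BC 82 E2 86 91 CF 93 E5 B9 AC.

EE BC 85 E2 B8 9E F0 AB BC 82 E2 86 91 CF 93 E5 B9 AC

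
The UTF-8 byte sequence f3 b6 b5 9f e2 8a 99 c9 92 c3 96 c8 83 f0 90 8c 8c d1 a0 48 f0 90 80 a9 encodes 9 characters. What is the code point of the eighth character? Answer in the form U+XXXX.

U+0048

Offset 0: leading byte 0xF3 = 11110011 → 4-byte char #1 = F3 B6 B5 9F.
Offset 4: leading byte 0xE2 = 11100010 → 3-byte char #2 = E2 8A 99.
Offset 7: leading byte 0xC9 = 11001001 → 2-byte char #3 = C9 92.
Offset 9: leading byte 0xC3 = 11000011 → 2-byte char #4 = C3 96.
Offset 11: leading byte 0xC8 = 11001000 → 2-byte char #5 = C8 83.
Offset 13: leading byte 0xF0 = 11110000 → 4-byte char #6 = F0 90 8C 8C.
Offset 17: leading byte 0xD1 = 11010001 → 2-byte char #7 = D1 A0.
Offset 19: leading byte 0x48 = 01001000 → 1-byte char #8 = 48.
Leading byte 0x48 = 01001000 matches 0xxxxxxx → 1-byte sequence.
Byte 1: 0x48 = 01001000, payload 1001000 (7 bits).
Concatenate: 1001000 = 0x48 (7 bits → U+0048).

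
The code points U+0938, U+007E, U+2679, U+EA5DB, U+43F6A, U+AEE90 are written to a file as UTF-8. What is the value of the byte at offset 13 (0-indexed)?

U+0938 → 3-byte form E0 A4 B8 at offsets 0–2.
U+007E → 1-byte form 7E at offsets 3–3.
U+2679 → 3-byte form E2 99 B9 at offsets 4–6.
U+EA5DB → 4-byte form F3 AA 97 9B at offsets 7–10.
U+43F6A → 4-byte form F1 83 BD AA at offsets 11–14.
Offset 13 falls in char 5's range; it's byte 3 of F1 83 BD AA = 0xBD.

0xBD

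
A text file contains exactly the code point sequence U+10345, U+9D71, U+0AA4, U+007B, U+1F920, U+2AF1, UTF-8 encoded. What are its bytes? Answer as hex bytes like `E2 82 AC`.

U+10345: 4-byte form → F0 90 8D 85.
U+9D71: 3-byte form → E9 B5 B1.
U+0AA4: 3-byte form → E0 AA A4.
U+007B: 1-byte form → 7B.
U+1F920: 4-byte form → F0 9F A4 A0.
U+2AF1: 3-byte form → E2 AB B1.
Concatenated (18 bytes): F0 90 8D 85 E9 B5 B1 E0 AA A4 7B F0 9F A4 A0 E2 AB B1.

F0 90 8D 85 E9 B5 B1 E0 AA A4 7B F0 9F A4 A0 E2 AB B1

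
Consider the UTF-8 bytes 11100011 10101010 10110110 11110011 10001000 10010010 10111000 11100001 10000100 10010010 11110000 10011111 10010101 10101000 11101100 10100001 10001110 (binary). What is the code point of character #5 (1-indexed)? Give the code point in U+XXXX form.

U+C84E

Offset 0: leading byte 0xE3 = 11100011 → 3-byte char #1 = E3 AA B6.
Offset 3: leading byte 0xF3 = 11110011 → 4-byte char #2 = F3 88 92 B8.
Offset 7: leading byte 0xE1 = 11100001 → 3-byte char #3 = E1 84 92.
Offset 10: leading byte 0xF0 = 11110000 → 4-byte char #4 = F0 9F 95 A8.
Offset 14: leading byte 0xEC = 11101100 → 3-byte char #5 = EC A1 8E.
Leading byte 0xEC = 11101100 matches 1110xxxx → 3-byte sequence.
Byte 1: 0xEC = 11101100, payload 1100 (4 bits).
Byte 2: 0xA1 = 10100001 (10xxxxxx ✓), payload 100001.
Byte 3: 0x8E = 10001110 (10xxxxxx ✓), payload 001110.
Concatenate: 1100100001001110 = 0xC84E (16 bits → U+C84E).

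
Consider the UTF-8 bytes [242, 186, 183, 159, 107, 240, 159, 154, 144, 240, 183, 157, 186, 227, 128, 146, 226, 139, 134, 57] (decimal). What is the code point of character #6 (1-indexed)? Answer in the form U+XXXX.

U+22C6

Offset 0: leading byte 0xF2 = 11110010 → 4-byte char #1 = F2 BA B7 9F.
Offset 4: leading byte 0x6B = 01101011 → 1-byte char #2 = 6B.
Offset 5: leading byte 0xF0 = 11110000 → 4-byte char #3 = F0 9F 9A 90.
Offset 9: leading byte 0xF0 = 11110000 → 4-byte char #4 = F0 B7 9D BA.
Offset 13: leading byte 0xE3 = 11100011 → 3-byte char #5 = E3 80 92.
Offset 16: leading byte 0xE2 = 11100010 → 3-byte char #6 = E2 8B 86.
Leading byte 0xE2 = 11100010 matches 1110xxxx → 3-byte sequence.
Byte 1: 0xE2 = 11100010, payload 0010 (4 bits).
Byte 2: 0x8B = 10001011 (10xxxxxx ✓), payload 001011.
Byte 3: 0x86 = 10000110 (10xxxxxx ✓), payload 000110.
Concatenate: 0010001011000110 = 0x22C6 (16 bits → U+22C6).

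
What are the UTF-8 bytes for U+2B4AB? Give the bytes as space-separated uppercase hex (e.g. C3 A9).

F0 AB 92 AB

U+2B4AB = 0x2B4AB = 177323 decimal. In range U+10000–U+10FFFF → 4-byte form: 11110xxx 10xxxxxx 10xxxxxx 10xxxxxx.
Binary (21 bits): 000101011010010101011.
Split 3+6+6+6: 000 | 101011 | 010010 | 101011.
Byte 1: 11110000 = 0xF0.
Byte 2: 10101011 = 0xAB.
Byte 3: 10010010 = 0x92.
Byte 4: 10101011 = 0xAB.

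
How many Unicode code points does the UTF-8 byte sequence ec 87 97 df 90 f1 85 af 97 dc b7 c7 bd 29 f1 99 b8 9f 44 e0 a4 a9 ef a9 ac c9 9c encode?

11

Byte at offset 0: 0xEC = 11101100 → 3-byte char (#1). Advance 3.
Byte at offset 3: 0xDF = 11011111 → 2-byte char (#2). Advance 2.
Byte at offset 5: 0xF1 = 11110001 → 4-byte char (#3). Advance 4.
Byte at offset 9: 0xDC = 11011100 → 2-byte char (#4). Advance 2.
Byte at offset 11: 0xC7 = 11000111 → 2-byte char (#5). Advance 2.
Byte at offset 13: 0x29 = 00101001 → 1-byte char (#6). Advance 1.
Byte at offset 14: 0xF1 = 11110001 → 4-byte char (#7). Advance 4.
Byte at offset 18: 0x44 = 01000100 → 1-byte char (#8). Advance 1.
Byte at offset 19: 0xE0 = 11100000 → 3-byte char (#9). Advance 3.
Byte at offset 22: 0xEF = 11101111 → 3-byte char (#10). Advance 3.
Byte at offset 25: 0xC9 = 11001001 → 2-byte char (#11). Advance 2.
Reached end at offset 27 after 11 code points.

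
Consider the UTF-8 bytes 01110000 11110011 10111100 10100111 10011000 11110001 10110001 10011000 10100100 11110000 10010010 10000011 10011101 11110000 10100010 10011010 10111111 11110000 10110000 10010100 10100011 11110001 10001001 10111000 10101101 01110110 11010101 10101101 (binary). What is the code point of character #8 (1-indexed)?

U+0076

Offset 0: leading byte 0x70 = 01110000 → 1-byte char #1 = 70.
Offset 1: leading byte 0xF3 = 11110011 → 4-byte char #2 = F3 BC A7 98.
Offset 5: leading byte 0xF1 = 11110001 → 4-byte char #3 = F1 B1 98 A4.
Offset 9: leading byte 0xF0 = 11110000 → 4-byte char #4 = F0 92 83 9D.
Offset 13: leading byte 0xF0 = 11110000 → 4-byte char #5 = F0 A2 9A BF.
Offset 17: leading byte 0xF0 = 11110000 → 4-byte char #6 = F0 B0 94 A3.
Offset 21: leading byte 0xF1 = 11110001 → 4-byte char #7 = F1 89 B8 AD.
Offset 25: leading byte 0x76 = 01110110 → 1-byte char #8 = 76.
Leading byte 0x76 = 01110110 matches 0xxxxxxx → 1-byte sequence.
Byte 1: 0x76 = 01110110, payload 1110110 (7 bits).
Concatenate: 1110110 = 0x76 (7 bits → U+0076).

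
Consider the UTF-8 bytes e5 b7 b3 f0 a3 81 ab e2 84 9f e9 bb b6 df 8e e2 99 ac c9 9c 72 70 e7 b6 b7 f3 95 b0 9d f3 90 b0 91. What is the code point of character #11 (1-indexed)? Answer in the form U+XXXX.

Offset 0: leading byte 0xE5 = 11100101 → 3-byte char #1 = E5 B7 B3.
Offset 3: leading byte 0xF0 = 11110000 → 4-byte char #2 = F0 A3 81 AB.
Offset 7: leading byte 0xE2 = 11100010 → 3-byte char #3 = E2 84 9F.
Offset 10: leading byte 0xE9 = 11101001 → 3-byte char #4 = E9 BB B6.
Offset 13: leading byte 0xDF = 11011111 → 2-byte char #5 = DF 8E.
Offset 15: leading byte 0xE2 = 11100010 → 3-byte char #6 = E2 99 AC.
Offset 18: leading byte 0xC9 = 11001001 → 2-byte char #7 = C9 9C.
Offset 20: leading byte 0x72 = 01110010 → 1-byte char #8 = 72.
Offset 21: leading byte 0x70 = 01110000 → 1-byte char #9 = 70.
Offset 22: leading byte 0xE7 = 11100111 → 3-byte char #10 = E7 B6 B7.
Offset 25: leading byte 0xF3 = 11110011 → 4-byte char #11 = F3 95 B0 9D.
Leading byte 0xF3 = 11110011 matches 11110xxx → 4-byte sequence.
Byte 1: 0xF3 = 11110011, payload 011 (3 bits).
Byte 2: 0x95 = 10010101 (10xxxxxx ✓), payload 010101.
Byte 3: 0xB0 = 10110000 (10xxxxxx ✓), payload 110000.
Byte 4: 0x9D = 10011101 (10xxxxxx ✓), payload 011101.
Concatenate: 011010101110000011101 = 0xD5C1D (21 bits → U+D5C1D).

U+D5C1D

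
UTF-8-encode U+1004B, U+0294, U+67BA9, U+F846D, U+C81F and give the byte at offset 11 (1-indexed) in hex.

1-indexed offset 11 is 0-indexed offset 10.
U+1004B → 4-byte form F0 90 81 8B at offsets 0–3.
U+0294 → 2-byte form CA 94 at offsets 4–5.
U+67BA9 → 4-byte form F1 A7 AE A9 at offsets 6–9.
U+F846D → 4-byte form F3 B8 91 AD at offsets 10–13.
Offset 10 falls in char 4's range; it's byte 1 of F3 B8 91 AD = 0xF3.

0xF3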